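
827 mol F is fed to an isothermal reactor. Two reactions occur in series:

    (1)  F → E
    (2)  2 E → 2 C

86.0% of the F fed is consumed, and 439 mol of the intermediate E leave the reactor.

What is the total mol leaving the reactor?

827 mol

Conversion of F: F consumed = 1ξ₁ = 0.86 × 827 → ξ₁ = 711.2 mol.
E balance: n_E = 0 + 1ξ₁ − 2ξ₂ = 439 → ξ₂ = (1·711.2 − 439)/2 = 136.1 mol.
Outlet amounts (n = n₀ + Σ ν·ξ):
  F: 827 − 1(711.2) = 115.8
  E: 0 + 1(711.2) − 2(136.1) = 439
  C: 0 + 2(136.1) = 272.2
Total out = 115.8 + 439 + 272.2 = 827 mol.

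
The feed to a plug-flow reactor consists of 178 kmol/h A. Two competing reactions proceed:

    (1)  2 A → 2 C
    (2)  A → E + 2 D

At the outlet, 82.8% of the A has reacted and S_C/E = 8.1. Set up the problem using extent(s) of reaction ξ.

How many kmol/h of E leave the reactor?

Conversion of A: A consumed = 0.828 × 178 = 147.4 kmol/h = 2ξ₁ + 1ξ₂.
Selectivity: 2ξ₁ / (1ξ₂) = 8.1 → ξ₁ = 4.05 ξ₂.
Substitute: (2·4.05 + 1) ξ₂ = 147.4 → ξ₂ = 16.2 kmol/h, ξ₁ = 65.59 kmol/h.
Outlet amounts (n = n₀ + Σ ν·ξ):
  A: 178 − 2(65.59) − 1(16.2) = 30.62
  C: 0 + 2(65.59) = 131.2
  E: 0 + 1(16.2) = 16.2
  D: 0 + 2(16.2) = 32.39

16.2 kmol/h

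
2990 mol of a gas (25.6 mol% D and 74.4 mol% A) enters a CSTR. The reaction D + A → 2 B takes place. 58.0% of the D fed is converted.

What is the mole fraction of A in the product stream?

0.596

D reacted = 0.58 × 765.4 = 444 mol; ν_D = −1, so ξ = 444/1 = 444 mol.
Outlet amounts (n = n₀ + ν ξ):
  D: 765.4 − 1(444) = 321.5
  A: 2225 − 1(444) = 1781
  B: 0 + 2(444) = 887.9
Total out = 2990 mol; y_A = 1781 / 2990 = 0.5955.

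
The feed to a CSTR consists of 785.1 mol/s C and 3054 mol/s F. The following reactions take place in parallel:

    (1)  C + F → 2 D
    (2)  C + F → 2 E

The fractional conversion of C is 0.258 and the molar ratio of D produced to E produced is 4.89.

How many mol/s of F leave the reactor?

2850 mol/s

Conversion of C: C consumed = 0.258 × 785.1 = 202.6 mol/s = 1ξ₁ + 1ξ₂.
Selectivity: 2ξ₁ / (2ξ₂) = 4.89 → ξ₁ = 4.89 ξ₂.
Substitute: (1·4.89 + 1) ξ₂ = 202.6 → ξ₂ = 34.39 mol/s, ξ₁ = 168.2 mol/s.
Outlet amounts (n = n₀ + Σ ν·ξ):
  C: 785.1 − 1(168.2) − 1(34.39) = 582.5
  F: 3054 − 1(168.2) − 1(34.39) = 2851
  D: 0 + 2(168.2) = 336.3
  E: 0 + 2(34.39) = 68.78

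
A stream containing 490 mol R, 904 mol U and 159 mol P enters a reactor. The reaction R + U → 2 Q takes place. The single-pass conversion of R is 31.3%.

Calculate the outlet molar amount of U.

R reacted = 0.313 × 490 = 153.4 mol; ν_R = −1, so ξ = 153.4/1 = 153.4 mol.
Outlet amounts (n = n₀ + ν ξ):
  R: 490 − 1(153.4) = 336.6
  U: 904 − 1(153.4) = 750.6
  Q: 0 + 2(153.4) = 306.7
  P: 159 (inert)

751 mol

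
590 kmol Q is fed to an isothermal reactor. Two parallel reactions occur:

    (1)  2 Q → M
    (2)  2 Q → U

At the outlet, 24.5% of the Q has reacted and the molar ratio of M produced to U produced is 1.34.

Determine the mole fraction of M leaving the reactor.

Conversion of Q: Q consumed = 0.245 × 590 = 144.6 kmol = 2ξ₁ + 2ξ₂.
Selectivity: 1ξ₁ / (1ξ₂) = 1.34 → ξ₁ = 1.34 ξ₂.
Substitute: (2·1.34 + 2) ξ₂ = 144.6 → ξ₂ = 30.89 kmol, ξ₁ = 41.39 kmol.
Outlet amounts (n = n₀ + Σ ν·ξ):
  Q: 590 − 2(41.39) − 2(30.89) = 445.4
  M: 0 + 1(41.39) = 41.39
  U: 0 + 1(30.89) = 30.89
Total out = 517.7 kmol; y_M = 41.39 / 517.7 = 0.07994.

0.0799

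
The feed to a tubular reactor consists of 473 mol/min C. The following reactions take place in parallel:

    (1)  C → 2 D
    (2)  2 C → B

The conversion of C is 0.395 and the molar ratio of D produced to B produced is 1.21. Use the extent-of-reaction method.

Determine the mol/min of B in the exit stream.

Conversion of C: C consumed = 0.395 × 473 = 186.8 mol/min = 1ξ₁ + 2ξ₂.
Selectivity: 2ξ₁ / (1ξ₂) = 1.21 → ξ₁ = 0.605 ξ₂.
Substitute: (1·0.605 + 2) ξ₂ = 186.8 → ξ₂ = 71.72 mol/min, ξ₁ = 43.39 mol/min.
Outlet amounts (n = n₀ + Σ ν·ξ):
  C: 473 − 1(43.39) − 2(71.72) = 286.2
  D: 0 + 2(43.39) = 86.78
  B: 0 + 1(71.72) = 71.72

71.7 mol/min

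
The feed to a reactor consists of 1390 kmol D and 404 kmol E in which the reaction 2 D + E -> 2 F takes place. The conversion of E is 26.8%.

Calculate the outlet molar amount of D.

E reacted = 0.268 × 404 = 108.3 kmol; ν_E = −1, so ξ = 108.3/1 = 108.3 kmol.
Outlet amounts (n = n₀ + ν ξ):
  D: 1390 − 2(108.3) = 1173
  E: 404 − 1(108.3) = 295.7
  F: 0 + 2(108.3) = 216.5

1170 kmol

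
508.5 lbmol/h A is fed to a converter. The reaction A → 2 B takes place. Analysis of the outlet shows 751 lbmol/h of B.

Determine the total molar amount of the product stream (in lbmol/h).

For B: n = n₀ + 2ξ → 751 = 0 + 2ξ, giving ξ = 375.5 lbmol/h.
Outlet amounts (n = n₀ + ν ξ):
  A: 508.5 − 1(375.5) = 133
  B: 0 + 2(375.5) = 751
Total out = 133 + 751 = 884 lbmol/h.

884 lbmol/h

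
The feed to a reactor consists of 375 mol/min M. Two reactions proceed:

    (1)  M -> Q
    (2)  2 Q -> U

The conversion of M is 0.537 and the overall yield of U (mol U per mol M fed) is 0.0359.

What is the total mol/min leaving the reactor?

Conversion of M: M consumed = 1ξ₁ = 0.537 × 375 → ξ₁ = 201.4 mol/min.
Yield of U: 1ξ₂ / 375 = 0.0359 → ξ₂ = 13.46 mol/min.
Outlet amounts (n = n₀ + Σ ν·ξ):
  M: 375 − 1(201.4) = 173.6
  Q: 0 + 1(201.4) − 2(13.46) = 174.4
  U: 0 + 1(13.46) = 13.46
Total out = 173.6 + 174.4 + 13.46 = 361.5 mol/min.

362 mol/min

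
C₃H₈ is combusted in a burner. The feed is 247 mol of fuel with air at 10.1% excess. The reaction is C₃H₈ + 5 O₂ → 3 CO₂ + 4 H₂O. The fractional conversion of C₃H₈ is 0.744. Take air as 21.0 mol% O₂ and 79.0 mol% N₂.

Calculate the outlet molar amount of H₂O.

735 mol

Stoichiometric O₂ = 5 × 247 = 1235 mol; O₂ fed = 1235 × 1.101 = 1360 mol.
N₂ fed = 1360 × 79/21 = 5115 mol.
Fuel reacted = 0.744 × 247 → ξ = 183.8 mol.
Outlet (n = n₀ + ν ξ):
  C₃H₈: 247 − 1(183.8) = 63.23
  O₂: 1360 − 5(183.8) = 440.9
  N₂: 5115 (inert)
  CO₂: 0 + 3(183.8) = 551.3
  H₂O: 0 + 4(183.8) = 735.1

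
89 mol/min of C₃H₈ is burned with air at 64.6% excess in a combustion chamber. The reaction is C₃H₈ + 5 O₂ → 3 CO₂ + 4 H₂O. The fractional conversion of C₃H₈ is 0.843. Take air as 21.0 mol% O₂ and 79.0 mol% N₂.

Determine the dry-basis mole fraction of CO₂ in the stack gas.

0.0672

Stoichiometric O₂ = 5 × 89 = 445 mol/min; O₂ fed = 445 × 1.646 = 732.5 mol/min.
N₂ fed = 732.5 × 79/21 = 2755 mol/min.
Fuel reacted = 0.843 × 89 → ξ = 75.03 mol/min.
Outlet (n = n₀ + ν ξ):
  C₃H₈: 89 − 1(75.03) = 13.97
  O₂: 732.5 − 5(75.03) = 357.3
  N₂: 2755 (inert)
  CO₂: 0 + 3(75.03) = 225.1
  H₂O: 0 + 4(75.03) = 300.1
Dry total = 3352 mol/min; y_CO₂ (dry) = 225.1 / 3352 = 0.06715.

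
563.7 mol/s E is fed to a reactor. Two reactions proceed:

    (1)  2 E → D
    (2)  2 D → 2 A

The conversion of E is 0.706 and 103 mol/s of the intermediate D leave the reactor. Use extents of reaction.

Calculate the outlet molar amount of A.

Conversion of E: E consumed = 2ξ₁ = 0.706 × 563.7 → ξ₁ = 199 mol/s.
D balance: n_D = 0 + 1ξ₁ − 2ξ₂ = 103 → ξ₂ = (1·199 − 103)/2 = 47.99 mol/s.
Outlet amounts (n = n₀ + Σ ν·ξ):
  E: 563.7 − 2(199) = 165.7
  D: 0 + 1(199) − 2(47.99) = 103
  A: 0 + 2(47.99) = 95.99

96 mol/s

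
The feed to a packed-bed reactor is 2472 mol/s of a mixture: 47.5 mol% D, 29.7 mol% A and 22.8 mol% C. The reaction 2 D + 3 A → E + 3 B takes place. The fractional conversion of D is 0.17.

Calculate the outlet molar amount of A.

435 mol/s

D reacted = 0.17 × 1174 = 199.6 mol/s; ν_D = −2, so ξ = 199.6/2 = 99.81 mol/s.
Outlet amounts (n = n₀ + ν ξ):
  D: 1174 − 2(99.81) = 974.6
  A: 734.2 − 3(99.81) = 434.8
  E: 0 + 1(99.81) = 99.81
  B: 0 + 3(99.81) = 299.4
  C: 563.6 (inert)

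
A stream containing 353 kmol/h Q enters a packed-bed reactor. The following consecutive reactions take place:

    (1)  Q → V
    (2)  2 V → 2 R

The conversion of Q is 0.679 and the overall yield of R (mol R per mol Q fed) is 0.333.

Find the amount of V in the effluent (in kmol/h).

Conversion of Q: Q consumed = 1ξ₁ = 0.679 × 353 → ξ₁ = 239.7 kmol/h.
Yield of R: 2ξ₂ / 353 = 0.333 → ξ₂ = 58.77 kmol/h.
Outlet amounts (n = n₀ + Σ ν·ξ):
  Q: 353 − 1(239.7) = 113.3
  V: 0 + 1(239.7) − 2(58.77) = 122.1
  R: 0 + 2(58.77) = 117.5

122 kmol/h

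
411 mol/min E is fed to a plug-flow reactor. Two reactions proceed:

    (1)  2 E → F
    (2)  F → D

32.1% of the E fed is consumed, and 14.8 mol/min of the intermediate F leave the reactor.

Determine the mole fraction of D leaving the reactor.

0.148

Conversion of E: E consumed = 2ξ₁ = 0.321 × 411 → ξ₁ = 65.97 mol/min.
F balance: n_F = 0 + 1ξ₁ − 1ξ₂ = 14.8 → ξ₂ = (1·65.97 − 14.8)/1 = 51.17 mol/min.
Outlet amounts (n = n₀ + Σ ν·ξ):
  E: 411 − 2(65.97) = 279.1
  F: 0 + 1(65.97) − 1(51.17) = 14.8
  D: 0 + 1(51.17) = 51.17
Total out = 345 mol/min; y_D = 51.17 / 345 = 0.1483.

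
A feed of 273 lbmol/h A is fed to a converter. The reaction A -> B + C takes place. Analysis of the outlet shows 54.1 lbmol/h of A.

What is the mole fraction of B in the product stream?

0.445

For A: n = n₀ − 1ξ → 54.1 = 273 − 1ξ, giving ξ = 218.9 lbmol/h.
Outlet amounts (n = n₀ + ν ξ):
  A: 273 − 1(218.9) = 54.1
  B: 0 + 1(218.9) = 218.9
  C: 0 + 1(218.9) = 218.9
Total out = 491.9 lbmol/h; y_B = 218.9 / 491.9 = 0.445.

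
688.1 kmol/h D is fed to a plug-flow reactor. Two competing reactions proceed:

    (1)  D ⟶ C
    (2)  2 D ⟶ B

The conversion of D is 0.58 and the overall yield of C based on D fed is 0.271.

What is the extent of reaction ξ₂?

Yield of C: 1ξ₁ / 688.1 = 0.271 → ξ₁ = 186.5 kmol/h.
Conversion of D: 1ξ₁ + 2ξ₂ = 0.58 × 688.1 = 399.1 → ξ₂ = 106.3 kmol/h.
Outlet amounts (n = n₀ + Σ ν·ξ):
  D: 688.1 − 1(186.5) − 2(106.3) = 289
  C: 0 + 1(186.5) = 186.5
  B: 0 + 1(106.3) = 106.3

ξ₂ = 106 kmol/h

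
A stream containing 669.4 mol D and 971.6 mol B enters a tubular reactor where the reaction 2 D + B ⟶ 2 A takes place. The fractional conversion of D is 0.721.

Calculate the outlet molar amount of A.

483 mol

D reacted = 0.721 × 669.4 = 482.6 mol; ν_D = −2, so ξ = 482.6/2 = 241.3 mol.
Outlet amounts (n = n₀ + ν ξ):
  D: 669.4 − 2(241.3) = 186.8
  B: 971.6 − 1(241.3) = 730.3
  A: 0 + 2(241.3) = 482.6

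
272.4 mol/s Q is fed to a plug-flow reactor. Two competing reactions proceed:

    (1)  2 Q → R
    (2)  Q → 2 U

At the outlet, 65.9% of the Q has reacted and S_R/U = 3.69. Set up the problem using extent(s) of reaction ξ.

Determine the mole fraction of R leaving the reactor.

Conversion of Q: Q consumed = 0.659 × 272.4 = 179.5 mol/s = 2ξ₁ + 1ξ₂.
Selectivity: 1ξ₁ / (2ξ₂) = 3.69 → ξ₁ = 7.38 ξ₂.
Substitute: (2·7.38 + 1) ξ₂ = 179.5 → ξ₂ = 11.39 mol/s, ξ₁ = 84.06 mol/s.
Outlet amounts (n = n₀ + Σ ν·ξ):
  Q: 272.4 − 2(84.06) − 1(11.39) = 92.89
  R: 0 + 1(84.06) = 84.06
  U: 0 + 2(11.39) = 22.78
Total out = 199.7 mol/s; y_R = 84.06 / 199.7 = 0.4209.

0.421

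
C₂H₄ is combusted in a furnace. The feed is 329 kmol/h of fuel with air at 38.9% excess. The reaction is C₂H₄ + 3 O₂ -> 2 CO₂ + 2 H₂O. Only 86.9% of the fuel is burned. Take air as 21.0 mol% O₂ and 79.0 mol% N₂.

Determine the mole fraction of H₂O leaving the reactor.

Stoichiometric O₂ = 3 × 329 = 987 kmol/h; O₂ fed = 987 × 1.389 = 1371 kmol/h.
N₂ fed = 1371 × 79/21 = 5157 kmol/h.
Fuel reacted = 0.869 × 329 → ξ = 285.9 kmol/h.
Outlet (n = n₀ + ν ξ):
  C₂H₄: 329 − 1(285.9) = 43.1
  O₂: 1371 − 3(285.9) = 513.2
  N₂: 5157 (inert)
  CO₂: 0 + 2(285.9) = 571.8
  H₂O: 0 + 2(285.9) = 571.8
Total out = 6857 kmol/h; y_H₂O = 571.8 / 6857 = 0.08339.

0.0834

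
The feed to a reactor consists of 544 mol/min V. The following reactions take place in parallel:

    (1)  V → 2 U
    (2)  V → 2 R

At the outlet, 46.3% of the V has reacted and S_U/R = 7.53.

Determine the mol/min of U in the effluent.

Conversion of V: V consumed = 0.463 × 544 = 251.9 mol/min = 1ξ₁ + 1ξ₂.
Selectivity: 2ξ₁ / (2ξ₂) = 7.53 → ξ₁ = 7.53 ξ₂.
Substitute: (1·7.53 + 1) ξ₂ = 251.9 → ξ₂ = 29.53 mol/min, ξ₁ = 222.3 mol/min.
Outlet amounts (n = n₀ + Σ ν·ξ):
  V: 544 − 1(222.3) − 1(29.53) = 292.1
  U: 0 + 2(222.3) = 444.7
  R: 0 + 2(29.53) = 59.06

445 mol/min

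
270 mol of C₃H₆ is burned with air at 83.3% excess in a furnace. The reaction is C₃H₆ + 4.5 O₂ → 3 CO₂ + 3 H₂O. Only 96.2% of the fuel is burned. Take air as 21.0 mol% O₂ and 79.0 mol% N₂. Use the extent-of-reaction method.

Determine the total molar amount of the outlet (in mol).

Stoichiometric O₂ = 4.5 × 270 = 1215 mol; O₂ fed = 1215 × 1.833 = 2227 mol.
N₂ fed = 2227 × 79/21 = 8378 mol.
Fuel reacted = 0.962 × 270 → ξ = 259.7 mol.
Outlet (n = n₀ + ν ξ):
  C₃H₆: 270 − 1(259.7) = 10.26
  O₂: 2227 − 4.5(259.7) = 1058
  N₂: 8378 (inert)
  CO₂: 0 + 3(259.7) = 779.2
  H₂O: 0 + 3(259.7) = 779.2
Total out = 10.26 + 1058 + 8378 + 779.2 + 779.2 = 11010 mol.

11000 mol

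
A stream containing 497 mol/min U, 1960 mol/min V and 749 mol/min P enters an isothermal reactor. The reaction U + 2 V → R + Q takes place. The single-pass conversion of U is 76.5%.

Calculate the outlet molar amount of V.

1200 mol/min

U reacted = 0.765 × 497 = 380.2 mol/min; ν_U = −1, so ξ = 380.2/1 = 380.2 mol/min.
Outlet amounts (n = n₀ + ν ξ):
  U: 497 − 1(380.2) = 116.8
  V: 1960 − 2(380.2) = 1200
  R: 0 + 1(380.2) = 380.2
  Q: 0 + 1(380.2) = 380.2
  P: 749 (inert)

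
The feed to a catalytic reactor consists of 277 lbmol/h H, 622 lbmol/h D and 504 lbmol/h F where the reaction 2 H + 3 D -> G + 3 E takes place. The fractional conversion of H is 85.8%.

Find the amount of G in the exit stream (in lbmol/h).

119 lbmol/h

H reacted = 0.858 × 277 = 237.7 lbmol/h; ν_H = −2, so ξ = 237.7/2 = 118.8 lbmol/h.
Outlet amounts (n = n₀ + ν ξ):
  H: 277 − 2(118.8) = 39.33
  D: 622 − 3(118.8) = 265.5
  G: 0 + 1(118.8) = 118.8
  E: 0 + 3(118.8) = 356.5
  F: 504 (inert)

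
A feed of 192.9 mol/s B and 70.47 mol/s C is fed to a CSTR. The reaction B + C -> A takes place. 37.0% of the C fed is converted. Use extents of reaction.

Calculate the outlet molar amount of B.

C reacted = 0.37 × 70.47 = 26.07 mol/s; ν_C = −1, so ξ = 26.07/1 = 26.07 mol/s.
Outlet amounts (n = n₀ + ν ξ):
  B: 192.9 − 1(26.07) = 166.8
  C: 70.47 − 1(26.07) = 44.4
  A: 0 + 1(26.07) = 26.07

167 mol/s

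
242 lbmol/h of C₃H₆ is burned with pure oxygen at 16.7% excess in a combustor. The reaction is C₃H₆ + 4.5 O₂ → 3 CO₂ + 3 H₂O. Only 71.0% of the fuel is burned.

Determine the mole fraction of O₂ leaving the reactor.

0.311

Stoichiometric O₂ = 4.5 × 242 = 1089 lbmol/h; O₂ fed = 1089 × 1.167 = 1271 lbmol/h.
Fuel reacted = 0.71 × 242 → ξ = 171.8 lbmol/h.
Outlet (n = n₀ + ν ξ):
  C₃H₆: 242 − 1(171.8) = 70.18
  O₂: 1271 − 4.5(171.8) = 497.7
  CO₂: 0 + 3(171.8) = 515.5
  H₂O: 0 + 3(171.8) = 515.5
Total out = 1599 lbmol/h; y_O₂ = 497.7 / 1599 = 0.3113.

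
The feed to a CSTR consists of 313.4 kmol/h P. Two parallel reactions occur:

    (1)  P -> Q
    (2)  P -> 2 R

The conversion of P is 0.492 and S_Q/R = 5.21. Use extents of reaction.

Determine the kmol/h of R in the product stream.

Conversion of P: P consumed = 0.492 × 313.4 = 154.2 kmol/h = 1ξ₁ + 1ξ₂.
Selectivity: 1ξ₁ / (2ξ₂) = 5.21 → ξ₁ = 10.42 ξ₂.
Substitute: (1·10.42 + 1) ξ₂ = 154.2 → ξ₂ = 13.5 kmol/h, ξ₁ = 140.7 kmol/h.
Outlet amounts (n = n₀ + Σ ν·ξ):
  P: 313.4 − 1(140.7) − 1(13.5) = 159.2
  Q: 0 + 1(140.7) = 140.7
  R: 0 + 2(13.5) = 27

27 kmol/h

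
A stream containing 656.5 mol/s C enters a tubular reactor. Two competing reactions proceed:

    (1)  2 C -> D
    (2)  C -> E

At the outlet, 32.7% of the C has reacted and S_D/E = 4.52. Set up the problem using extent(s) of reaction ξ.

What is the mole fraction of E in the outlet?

0.0382

Conversion of C: C consumed = 0.327 × 656.5 = 214.7 mol/s = 2ξ₁ + 1ξ₂.
Selectivity: 1ξ₁ / (1ξ₂) = 4.52 → ξ₁ = 4.52 ξ₂.
Substitute: (2·4.52 + 1) ξ₂ = 214.7 → ξ₂ = 21.38 mol/s, ξ₁ = 96.65 mol/s.
Outlet amounts (n = n₀ + Σ ν·ξ):
  C: 656.5 − 2(96.65) − 1(21.38) = 441.8
  D: 0 + 1(96.65) = 96.65
  E: 0 + 1(21.38) = 21.38
Total out = 559.9 mol/s; y_E = 21.38 / 559.9 = 0.03819.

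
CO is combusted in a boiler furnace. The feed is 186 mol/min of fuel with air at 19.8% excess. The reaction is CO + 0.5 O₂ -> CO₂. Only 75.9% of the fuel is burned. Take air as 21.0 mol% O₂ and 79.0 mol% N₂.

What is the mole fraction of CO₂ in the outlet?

Stoichiometric O₂ = 0.5 × 186 = 93 mol/min; O₂ fed = 93 × 1.198 = 111.4 mol/min.
N₂ fed = 111.4 × 79/21 = 419.1 mol/min.
Fuel reacted = 0.759 × 186 → ξ = 141.2 mol/min.
Outlet (n = n₀ + ν ξ):
  CO: 186 − 1(141.2) = 44.83
  O₂: 111.4 − 0.5(141.2) = 40.83
  N₂: 419.1 (inert)
  CO₂: 0 + 1(141.2) = 141.2
Total out = 646 mol/min; y_CO₂ = 141.2 / 646 = 0.2186.

0.219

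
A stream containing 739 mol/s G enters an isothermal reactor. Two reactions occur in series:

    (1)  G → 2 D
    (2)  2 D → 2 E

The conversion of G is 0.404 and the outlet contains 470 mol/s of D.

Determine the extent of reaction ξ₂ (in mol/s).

Conversion of G: G consumed = 1ξ₁ = 0.404 × 739 → ξ₁ = 298.6 mol/s.
D balance: n_D = 0 + 2ξ₁ − 2ξ₂ = 470 → ξ₂ = (2·298.6 − 470)/2 = 63.56 mol/s.
Outlet amounts (n = n₀ + Σ ν·ξ):
  G: 739 − 1(298.6) = 440.4
  D: 0 + 2(298.6) − 2(63.56) = 470
  E: 0 + 2(63.56) = 127.1

ξ₂ = 63.6 mol/s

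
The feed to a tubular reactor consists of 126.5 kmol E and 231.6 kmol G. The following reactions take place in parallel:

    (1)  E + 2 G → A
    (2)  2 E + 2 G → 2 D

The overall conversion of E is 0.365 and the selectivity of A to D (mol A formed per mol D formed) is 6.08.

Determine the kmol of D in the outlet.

6.52 kmol

Conversion of E: E consumed = 0.365 × 126.5 = 46.17 kmol = 1ξ₁ + 2ξ₂.
Selectivity: 1ξ₁ / (2ξ₂) = 6.08 → ξ₁ = 12.16 ξ₂.
Substitute: (1·12.16 + 2) ξ₂ = 46.17 → ξ₂ = 3.261 kmol, ξ₁ = 39.65 kmol.
Outlet amounts (n = n₀ + Σ ν·ξ):
  E: 126.5 − 1(39.65) − 2(3.261) = 80.33
  G: 231.6 − 2(39.65) − 2(3.261) = 145.8
  A: 0 + 1(39.65) = 39.65
  D: 0 + 2(3.261) = 6.522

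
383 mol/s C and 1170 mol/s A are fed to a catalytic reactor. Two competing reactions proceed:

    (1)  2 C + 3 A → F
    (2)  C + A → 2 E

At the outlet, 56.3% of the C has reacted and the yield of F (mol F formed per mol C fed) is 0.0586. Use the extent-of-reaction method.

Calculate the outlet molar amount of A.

932 mol/s

Yield of F: 1ξ₁ / 383 = 0.0586 → ξ₁ = 22.44 mol/s.
Conversion of C: 2ξ₁ + 1ξ₂ = 0.563 × 383 = 215.6 → ξ₂ = 170.7 mol/s.
Outlet amounts (n = n₀ + Σ ν·ξ):
  C: 383 − 2(22.44) − 1(170.7) = 167.4
  A: 1170 − 3(22.44) − 1(170.7) = 931.9
  F: 0 + 1(22.44) = 22.44
  E: 0 + 2(170.7) = 341.5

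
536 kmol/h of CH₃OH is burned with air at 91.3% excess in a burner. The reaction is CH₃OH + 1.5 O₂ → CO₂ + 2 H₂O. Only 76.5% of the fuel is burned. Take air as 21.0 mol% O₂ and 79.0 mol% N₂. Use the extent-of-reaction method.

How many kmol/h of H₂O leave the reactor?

Stoichiometric O₂ = 1.5 × 536 = 804 kmol/h; O₂ fed = 804 × 1.913 = 1538 kmol/h.
N₂ fed = 1538 × 79/21 = 5786 kmol/h.
Fuel reacted = 0.765 × 536 → ξ = 410 kmol/h.
Outlet (n = n₀ + ν ξ):
  CH₃OH: 536 − 1(410) = 126
  O₂: 1538 − 1.5(410) = 923
  N₂: 5786 (inert)
  CO₂: 0 + 1(410) = 410
  H₂O: 0 + 2(410) = 820.1

820 kmol/h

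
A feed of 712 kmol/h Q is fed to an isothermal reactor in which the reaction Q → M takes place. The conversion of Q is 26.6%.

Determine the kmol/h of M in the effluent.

189 kmol/h

Q reacted = 0.266 × 712 = 189.4 kmol/h; ν_Q = −1, so ξ = 189.4/1 = 189.4 kmol/h.
Outlet amounts (n = n₀ + ν ξ):
  Q: 712 − 1(189.4) = 522.6
  M: 0 + 1(189.4) = 189.4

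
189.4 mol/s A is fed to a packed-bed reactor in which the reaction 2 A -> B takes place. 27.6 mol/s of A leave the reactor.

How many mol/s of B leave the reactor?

For A: n = n₀ − 2ξ → 27.6 = 189.4 − 2ξ, giving ξ = 80.9 mol/s.
Outlet amounts (n = n₀ + ν ξ):
  A: 189.4 − 2(80.9) = 27.6
  B: 0 + 1(80.9) = 80.9

80.9 mol/s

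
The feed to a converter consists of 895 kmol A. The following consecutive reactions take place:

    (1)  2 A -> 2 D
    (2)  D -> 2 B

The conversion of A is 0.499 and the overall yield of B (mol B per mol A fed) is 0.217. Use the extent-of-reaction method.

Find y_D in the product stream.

0.352

Conversion of A: A consumed = 2ξ₁ = 0.499 × 895 → ξ₁ = 223.3 kmol.
Yield of B: 2ξ₂ / 895 = 0.217 → ξ₂ = 97.11 kmol.
Outlet amounts (n = n₀ + Σ ν·ξ):
  A: 895 − 2(223.3) = 448.4
  D: 0 + 2(223.3) − 1(97.11) = 349.5
  B: 0 + 2(97.11) = 194.2
Total out = 992.1 kmol; y_D = 349.5 / 992.1 = 0.3523.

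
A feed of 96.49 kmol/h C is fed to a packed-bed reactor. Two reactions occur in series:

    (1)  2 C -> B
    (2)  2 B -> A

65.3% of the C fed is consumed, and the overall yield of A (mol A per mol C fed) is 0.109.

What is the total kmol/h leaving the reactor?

54.5 kmol/h

Conversion of C: C consumed = 2ξ₁ = 0.653 × 96.49 → ξ₁ = 31.5 kmol/h.
Yield of A: 1ξ₂ / 96.49 = 0.109 → ξ₂ = 10.52 kmol/h.
Outlet amounts (n = n₀ + Σ ν·ξ):
  C: 96.49 − 2(31.5) = 33.48
  B: 0 + 1(31.5) − 2(10.52) = 10.47
  A: 0 + 1(10.52) = 10.52
Total out = 33.48 + 10.47 + 10.52 = 54.47 kmol/h.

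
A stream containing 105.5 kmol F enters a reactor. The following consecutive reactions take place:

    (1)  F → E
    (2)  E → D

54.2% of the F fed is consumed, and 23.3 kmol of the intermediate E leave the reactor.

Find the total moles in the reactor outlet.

106 kmol

Conversion of F: F consumed = 1ξ₁ = 0.542 × 105.5 → ξ₁ = 57.18 kmol.
E balance: n_E = 0 + 1ξ₁ − 1ξ₂ = 23.3 → ξ₂ = (1·57.18 − 23.3)/1 = 33.88 kmol.
Outlet amounts (n = n₀ + Σ ν·ξ):
  F: 105.5 − 1(57.18) = 48.32
  E: 0 + 1(57.18) − 1(33.88) = 23.3
  D: 0 + 1(33.88) = 33.88
Total out = 48.32 + 23.3 + 33.88 = 105.5 kmol.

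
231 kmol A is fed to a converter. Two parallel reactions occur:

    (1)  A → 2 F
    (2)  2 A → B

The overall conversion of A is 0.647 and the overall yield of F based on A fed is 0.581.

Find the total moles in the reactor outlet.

257 kmol

Yield of F: 2ξ₁ / 231 = 0.581 → ξ₁ = 67.11 kmol.
Conversion of A: 1ξ₁ + 2ξ₂ = 0.647 × 231 = 149.5 → ξ₂ = 41.18 kmol.
Outlet amounts (n = n₀ + Σ ν·ξ):
  A: 231 − 1(67.11) − 2(41.18) = 81.54
  F: 0 + 2(67.11) = 134.2
  B: 0 + 1(41.18) = 41.18
Total out = 81.54 + 134.2 + 41.18 = 256.9 kmol.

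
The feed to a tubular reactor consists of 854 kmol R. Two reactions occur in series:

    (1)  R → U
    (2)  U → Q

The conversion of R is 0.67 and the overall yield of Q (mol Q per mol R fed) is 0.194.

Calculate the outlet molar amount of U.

Conversion of R: R consumed = 1ξ₁ = 0.67 × 854 → ξ₁ = 572.2 kmol.
Yield of Q: 1ξ₂ / 854 = 0.194 → ξ₂ = 165.7 kmol.
Outlet amounts (n = n₀ + Σ ν·ξ):
  R: 854 − 1(572.2) = 281.8
  U: 0 + 1(572.2) − 1(165.7) = 406.5
  Q: 0 + 1(165.7) = 165.7

407 kmol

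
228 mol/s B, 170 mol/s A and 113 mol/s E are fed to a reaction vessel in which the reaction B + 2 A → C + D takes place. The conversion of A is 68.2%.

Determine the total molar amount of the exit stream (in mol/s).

A reacted = 0.682 × 170 = 115.9 mol/s; ν_A = −2, so ξ = 115.9/2 = 57.97 mol/s.
Outlet amounts (n = n₀ + ν ξ):
  B: 228 − 1(57.97) = 170
  A: 170 − 2(57.97) = 54.06
  C: 0 + 1(57.97) = 57.97
  D: 0 + 1(57.97) = 57.97
  E: 113 (inert)
Total out = 170 + 54.06 + 57.97 + 57.97 + 113 = 453 mol/s.

453 mol/s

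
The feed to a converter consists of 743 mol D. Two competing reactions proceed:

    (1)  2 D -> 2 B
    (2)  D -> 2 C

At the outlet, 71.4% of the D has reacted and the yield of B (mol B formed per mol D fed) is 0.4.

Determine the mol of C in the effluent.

467 mol

Yield of B: 2ξ₁ / 743 = 0.4 → ξ₁ = 148.6 mol.
Conversion of D: 2ξ₁ + 1ξ₂ = 0.714 × 743 = 530.5 → ξ₂ = 233.3 mol.
Outlet amounts (n = n₀ + Σ ν·ξ):
  D: 743 − 2(148.6) − 1(233.3) = 212.5
  B: 0 + 2(148.6) = 297.2
  C: 0 + 2(233.3) = 466.6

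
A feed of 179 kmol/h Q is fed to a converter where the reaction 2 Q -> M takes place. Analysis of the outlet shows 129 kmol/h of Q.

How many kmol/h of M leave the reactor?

25 kmol/h

For Q: n = n₀ − 2ξ → 129 = 179 − 2ξ, giving ξ = 25 kmol/h.
Outlet amounts (n = n₀ + ν ξ):
  Q: 179 − 2(25) = 129
  M: 0 + 1(25) = 25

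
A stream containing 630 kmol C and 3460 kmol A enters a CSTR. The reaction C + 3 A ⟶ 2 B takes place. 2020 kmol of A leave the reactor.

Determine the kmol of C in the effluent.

For A: n = n₀ − 3ξ → 2020 = 3460 − 3ξ, giving ξ = 480 kmol.
Outlet amounts (n = n₀ + ν ξ):
  C: 630 − 1(480) = 150
  A: 3460 − 3(480) = 2020
  B: 0 + 2(480) = 960

150 kmol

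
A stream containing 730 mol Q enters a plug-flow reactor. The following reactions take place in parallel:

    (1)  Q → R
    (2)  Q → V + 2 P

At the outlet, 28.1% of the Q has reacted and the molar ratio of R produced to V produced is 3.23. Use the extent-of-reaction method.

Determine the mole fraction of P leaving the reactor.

Conversion of Q: Q consumed = 0.281 × 730 = 205.1 mol = 1ξ₁ + 1ξ₂.
Selectivity: 1ξ₁ / (1ξ₂) = 3.23 → ξ₁ = 3.23 ξ₂.
Substitute: (1·3.23 + 1) ξ₂ = 205.1 → ξ₂ = 48.49 mol, ξ₁ = 156.6 mol.
Outlet amounts (n = n₀ + Σ ν·ξ):
  Q: 730 − 1(156.6) − 1(48.49) = 524.9
  R: 0 + 1(156.6) = 156.6
  V: 0 + 1(48.49) = 48.49
  P: 0 + 2(48.49) = 96.99
Total out = 827 mol; y_P = 96.99 / 827 = 0.1173.

0.117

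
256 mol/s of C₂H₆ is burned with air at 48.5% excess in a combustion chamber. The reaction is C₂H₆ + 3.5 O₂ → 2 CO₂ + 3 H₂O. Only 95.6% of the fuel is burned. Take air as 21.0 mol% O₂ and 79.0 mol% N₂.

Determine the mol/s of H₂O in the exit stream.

734 mol/s

Stoichiometric O₂ = 3.5 × 256 = 896 mol/s; O₂ fed = 896 × 1.485 = 1331 mol/s.
N₂ fed = 1331 × 79/21 = 5005 mol/s.
Fuel reacted = 0.956 × 256 → ξ = 244.7 mol/s.
Outlet (n = n₀ + ν ξ):
  C₂H₆: 256 − 1(244.7) = 11.26
  O₂: 1331 − 3.5(244.7) = 474
  N₂: 5005 (inert)
  CO₂: 0 + 2(244.7) = 489.5
  H₂O: 0 + 3(244.7) = 734.2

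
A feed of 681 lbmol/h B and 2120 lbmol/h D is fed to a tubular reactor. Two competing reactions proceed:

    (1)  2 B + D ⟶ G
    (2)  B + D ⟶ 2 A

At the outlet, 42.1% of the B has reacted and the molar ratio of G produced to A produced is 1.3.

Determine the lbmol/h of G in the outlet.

Conversion of B: B consumed = 0.421 × 681 = 286.7 lbmol/h = 2ξ₁ + 1ξ₂.
Selectivity: 1ξ₁ / (2ξ₂) = 1.3 → ξ₁ = 2.6 ξ₂.
Substitute: (2·2.6 + 1) ξ₂ = 286.7 → ξ₂ = 46.24 lbmol/h, ξ₁ = 120.2 lbmol/h.
Outlet amounts (n = n₀ + Σ ν·ξ):
  B: 681 − 2(120.2) − 1(46.24) = 394.3
  D: 2120 − 1(120.2) − 1(46.24) = 1954
  G: 0 + 1(120.2) = 120.2
  A: 0 + 2(46.24) = 92.48

120 lbmol/h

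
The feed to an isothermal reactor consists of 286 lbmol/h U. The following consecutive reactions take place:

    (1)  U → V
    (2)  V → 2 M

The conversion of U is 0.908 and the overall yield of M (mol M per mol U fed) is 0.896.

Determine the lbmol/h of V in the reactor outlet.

Conversion of U: U consumed = 1ξ₁ = 0.908 × 286 → ξ₁ = 259.7 lbmol/h.
Yield of M: 2ξ₂ / 286 = 0.896 → ξ₂ = 128.1 lbmol/h.
Outlet amounts (n = n₀ + Σ ν·ξ):
  U: 286 − 1(259.7) = 26.31
  V: 0 + 1(259.7) − 1(128.1) = 131.6
  M: 0 + 2(128.1) = 256.3

132 lbmol/h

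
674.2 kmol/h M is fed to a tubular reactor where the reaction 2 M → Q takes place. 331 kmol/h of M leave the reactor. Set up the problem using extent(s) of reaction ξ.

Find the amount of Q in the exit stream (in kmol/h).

For M: n = n₀ − 2ξ → 331 = 674.2 − 2ξ, giving ξ = 171.6 kmol/h.
Outlet amounts (n = n₀ + ν ξ):
  M: 674.2 − 2(171.6) = 331
  Q: 0 + 1(171.6) = 171.6

172 kmol/h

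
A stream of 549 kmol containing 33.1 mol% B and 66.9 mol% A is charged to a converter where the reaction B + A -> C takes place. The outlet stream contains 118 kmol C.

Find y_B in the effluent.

For C: n = n₀ + 1ξ → 118 = 0 + 1ξ, giving ξ = 118 kmol.
Outlet amounts (n = n₀ + ν ξ):
  B: 181.7 − 1(118) = 63.72
  A: 367.3 − 1(118) = 249.3
  C: 0 + 1(118) = 118
Total out = 431 kmol; y_B = 63.72 / 431 = 0.1478.

0.148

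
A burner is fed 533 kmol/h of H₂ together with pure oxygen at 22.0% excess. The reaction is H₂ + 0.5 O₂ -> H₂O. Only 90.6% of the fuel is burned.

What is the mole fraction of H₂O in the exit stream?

Stoichiometric O₂ = 0.5 × 533 = 266.5 kmol/h; O₂ fed = 266.5 × 1.220 = 325.1 kmol/h.
Fuel reacted = 0.906 × 533 → ξ = 482.9 kmol/h.
Outlet (n = n₀ + ν ξ):
  H₂: 533 − 1(482.9) = 50.1
  O₂: 325.1 − 0.5(482.9) = 83.68
  H₂O: 0 + 1(482.9) = 482.9
Total out = 616.7 kmol/h; y_H₂O = 482.9 / 616.7 = 0.7831.

0.783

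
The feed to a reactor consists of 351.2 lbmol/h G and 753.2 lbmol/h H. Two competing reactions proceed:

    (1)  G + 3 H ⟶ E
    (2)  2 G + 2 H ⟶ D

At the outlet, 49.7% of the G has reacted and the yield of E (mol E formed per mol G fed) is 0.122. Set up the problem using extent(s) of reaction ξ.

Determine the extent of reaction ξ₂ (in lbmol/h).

ξ₂ = 65.9 lbmol/h

Yield of E: 1ξ₁ / 351.2 = 0.122 → ξ₁ = 42.85 lbmol/h.
Conversion of G: 1ξ₁ + 2ξ₂ = 0.497 × 351.2 = 174.5 → ξ₂ = 65.85 lbmol/h.
Outlet amounts (n = n₀ + Σ ν·ξ):
  G: 351.2 − 1(42.85) − 2(65.85) = 176.7
  H: 753.2 − 3(42.85) − 2(65.85) = 493
  E: 0 + 1(42.85) = 42.85
  D: 0 + 1(65.85) = 65.85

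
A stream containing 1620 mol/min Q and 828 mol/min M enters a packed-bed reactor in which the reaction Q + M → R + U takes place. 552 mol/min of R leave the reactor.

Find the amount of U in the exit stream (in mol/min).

552 mol/min

For R: n = n₀ + 1ξ → 552 = 0 + 1ξ, giving ξ = 552 mol/min.
Outlet amounts (n = n₀ + ν ξ):
  Q: 1620 − 1(552) = 1068
  M: 828 − 1(552) = 276
  R: 0 + 1(552) = 552
  U: 0 + 1(552) = 552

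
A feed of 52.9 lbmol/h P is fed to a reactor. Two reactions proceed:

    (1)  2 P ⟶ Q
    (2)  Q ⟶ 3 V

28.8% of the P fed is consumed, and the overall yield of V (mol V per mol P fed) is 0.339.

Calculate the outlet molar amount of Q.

1.64 lbmol/h

Conversion of P: P consumed = 2ξ₁ = 0.288 × 52.9 → ξ₁ = 7.618 lbmol/h.
Yield of V: 3ξ₂ / 52.9 = 0.339 → ξ₂ = 5.978 lbmol/h.
Outlet amounts (n = n₀ + Σ ν·ξ):
  P: 52.9 − 2(7.618) = 37.66
  Q: 0 + 1(7.618) − 1(5.978) = 1.64
  V: 0 + 3(5.978) = 17.93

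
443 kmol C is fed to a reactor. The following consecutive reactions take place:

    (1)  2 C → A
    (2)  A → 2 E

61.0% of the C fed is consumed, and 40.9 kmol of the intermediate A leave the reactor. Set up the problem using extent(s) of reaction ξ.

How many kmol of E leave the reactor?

188 kmol

Conversion of C: C consumed = 2ξ₁ = 0.61 × 443 → ξ₁ = 135.1 kmol.
A balance: n_A = 0 + 1ξ₁ − 1ξ₂ = 40.9 → ξ₂ = (1·135.1 − 40.9)/1 = 94.22 kmol.
Outlet amounts (n = n₀ + Σ ν·ξ):
  C: 443 − 2(135.1) = 172.8
  A: 0 + 1(135.1) − 1(94.22) = 40.9
  E: 0 + 2(94.22) = 188.4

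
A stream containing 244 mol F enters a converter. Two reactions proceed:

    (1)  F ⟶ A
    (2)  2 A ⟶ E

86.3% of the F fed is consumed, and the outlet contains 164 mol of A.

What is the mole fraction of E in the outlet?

Conversion of F: F consumed = 1ξ₁ = 0.863 × 244 → ξ₁ = 210.6 mol.
A balance: n_A = 0 + 1ξ₁ − 2ξ₂ = 164 → ξ₂ = (1·210.6 − 164)/2 = 23.29 mol.
Outlet amounts (n = n₀ + Σ ν·ξ):
  F: 244 − 1(210.6) = 33.43
  A: 0 + 1(210.6) − 2(23.29) = 164
  E: 0 + 1(23.29) = 23.29
Total out = 220.7 mol; y_E = 23.29 / 220.7 = 0.1055.

0.106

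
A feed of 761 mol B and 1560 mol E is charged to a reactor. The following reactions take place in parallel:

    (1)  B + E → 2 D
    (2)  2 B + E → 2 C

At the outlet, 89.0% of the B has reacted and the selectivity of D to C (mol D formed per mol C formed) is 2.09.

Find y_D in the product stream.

Conversion of B: B consumed = 0.89 × 761 = 677.3 mol = 1ξ₁ + 2ξ₂.
Selectivity: 2ξ₁ / (2ξ₂) = 2.09 → ξ₁ = 2.09 ξ₂.
Substitute: (1·2.09 + 2) ξ₂ = 677.3 → ξ₂ = 165.6 mol, ξ₁ = 346.1 mol.
Outlet amounts (n = n₀ + Σ ν·ξ):
  B: 761 − 1(346.1) − 2(165.6) = 83.71
  E: 1560 − 1(346.1) − 1(165.6) = 1048
  D: 0 + 2(346.1) = 692.2
  C: 0 + 2(165.6) = 331.2
Total out = 2155 mol; y_D = 692.2 / 2155 = 0.3211.

0.321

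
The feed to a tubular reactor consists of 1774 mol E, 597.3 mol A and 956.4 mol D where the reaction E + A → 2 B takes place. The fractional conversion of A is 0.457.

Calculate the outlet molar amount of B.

546 mol

A reacted = 0.457 × 597.3 = 273 mol; ν_A = −1, so ξ = 273/1 = 273 mol.
Outlet amounts (n = n₀ + ν ξ):
  E: 1774 − 1(273) = 1501
  A: 597.3 − 1(273) = 324.3
  B: 0 + 2(273) = 545.9
  D: 956.4 (inert)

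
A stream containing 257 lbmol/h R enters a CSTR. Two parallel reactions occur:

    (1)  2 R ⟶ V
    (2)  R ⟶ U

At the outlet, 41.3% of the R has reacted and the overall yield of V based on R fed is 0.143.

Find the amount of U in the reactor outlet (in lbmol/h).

32.6 lbmol/h

Yield of V: 1ξ₁ / 257 = 0.143 → ξ₁ = 36.75 lbmol/h.
Conversion of R: 2ξ₁ + 1ξ₂ = 0.413 × 257 = 106.1 → ξ₂ = 32.64 lbmol/h.
Outlet amounts (n = n₀ + Σ ν·ξ):
  R: 257 − 2(36.75) − 1(32.64) = 150.9
  V: 0 + 1(36.75) = 36.75
  U: 0 + 1(32.64) = 32.64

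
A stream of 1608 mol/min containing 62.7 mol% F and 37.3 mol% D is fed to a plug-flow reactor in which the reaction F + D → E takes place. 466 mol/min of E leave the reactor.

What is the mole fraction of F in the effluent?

0.475

For E: n = n₀ + 1ξ → 466 = 0 + 1ξ, giving ξ = 466 mol/min.
Outlet amounts (n = n₀ + ν ξ):
  F: 1008 − 1(466) = 542.2
  D: 599.8 − 1(466) = 133.8
  E: 0 + 1(466) = 466
Total out = 1142 mol/min; y_F = 542.2 / 1142 = 0.4748.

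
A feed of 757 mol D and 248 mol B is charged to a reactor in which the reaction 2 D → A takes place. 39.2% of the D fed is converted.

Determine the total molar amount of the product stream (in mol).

D reacted = 0.392 × 757 = 296.7 mol; ν_D = −2, so ξ = 296.7/2 = 148.4 mol.
Outlet amounts (n = n₀ + ν ξ):
  D: 757 − 2(148.4) = 460.3
  A: 0 + 1(148.4) = 148.4
  B: 248 (inert)
Total out = 460.3 + 148.4 + 248 = 856.6 mol.

857 mol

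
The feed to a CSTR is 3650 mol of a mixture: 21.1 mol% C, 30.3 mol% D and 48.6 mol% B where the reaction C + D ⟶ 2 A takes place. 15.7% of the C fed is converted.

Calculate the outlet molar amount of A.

242 mol

C reacted = 0.157 × 770.1 = 120.9 mol; ν_C = −1, so ξ = 120.9/1 = 120.9 mol.
Outlet amounts (n = n₀ + ν ξ):
  C: 770.1 − 1(120.9) = 649.2
  D: 1106 − 1(120.9) = 985
  A: 0 + 2(120.9) = 241.8
  B: 1774 (inert)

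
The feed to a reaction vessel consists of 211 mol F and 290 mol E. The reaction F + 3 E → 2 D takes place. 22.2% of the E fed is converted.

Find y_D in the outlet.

E reacted = 0.222 × 290 = 64.38 mol; ν_E = −3, so ξ = 64.38/3 = 21.46 mol.
Outlet amounts (n = n₀ + ν ξ):
  F: 211 − 1(21.46) = 189.5
  E: 290 − 3(21.46) = 225.6
  D: 0 + 2(21.46) = 42.92
Total out = 458.1 mol; y_D = 42.92 / 458.1 = 0.0937.

0.0937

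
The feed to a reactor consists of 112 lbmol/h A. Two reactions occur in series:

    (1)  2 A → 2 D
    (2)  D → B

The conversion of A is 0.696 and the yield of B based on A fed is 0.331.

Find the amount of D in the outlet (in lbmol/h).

Conversion of A: A consumed = 2ξ₁ = 0.696 × 112 → ξ₁ = 38.98 lbmol/h.
Yield of B: 1ξ₂ / 112 = 0.331 → ξ₂ = 37.07 lbmol/h.
Outlet amounts (n = n₀ + Σ ν·ξ):
  A: 112 − 2(38.98) = 34.05
  D: 0 + 2(38.98) − 1(37.07) = 40.88
  B: 0 + 1(37.07) = 37.07

40.9 lbmol/h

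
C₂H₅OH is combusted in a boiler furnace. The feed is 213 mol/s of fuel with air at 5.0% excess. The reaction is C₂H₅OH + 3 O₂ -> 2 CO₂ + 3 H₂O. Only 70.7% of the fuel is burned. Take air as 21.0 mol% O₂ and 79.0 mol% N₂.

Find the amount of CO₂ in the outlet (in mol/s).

301 mol/s

Stoichiometric O₂ = 3 × 213 = 639 mol/s; O₂ fed = 639 × 1.050 = 671 mol/s.
N₂ fed = 671 × 79/21 = 2524 mol/s.
Fuel reacted = 0.707 × 213 → ξ = 150.6 mol/s.
Outlet (n = n₀ + ν ξ):
  C₂H₅OH: 213 − 1(150.6) = 62.41
  O₂: 671 − 3(150.6) = 219.2
  N₂: 2524 (inert)
  CO₂: 0 + 2(150.6) = 301.2
  H₂O: 0 + 3(150.6) = 451.8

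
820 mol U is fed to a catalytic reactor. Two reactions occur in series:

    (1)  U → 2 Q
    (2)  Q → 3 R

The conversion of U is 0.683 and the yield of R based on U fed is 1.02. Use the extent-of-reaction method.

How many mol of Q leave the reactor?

841 mol

Conversion of U: U consumed = 1ξ₁ = 0.683 × 820 → ξ₁ = 560.1 mol.
Yield of R: 3ξ₂ / 820 = 1.02 → ξ₂ = 278.8 mol.
Outlet amounts (n = n₀ + Σ ν·ξ):
  U: 820 − 1(560.1) = 259.9
  Q: 0 + 2(560.1) − 1(278.8) = 841.3
  R: 0 + 3(278.8) = 836.4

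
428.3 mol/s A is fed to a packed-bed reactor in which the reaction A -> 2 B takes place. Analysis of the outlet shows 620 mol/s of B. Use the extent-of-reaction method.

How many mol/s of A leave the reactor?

For B: n = n₀ + 2ξ → 620 = 0 + 2ξ, giving ξ = 310 mol/s.
Outlet amounts (n = n₀ + ν ξ):
  A: 428.3 − 1(310) = 118.3
  B: 0 + 2(310) = 620

118 mol/s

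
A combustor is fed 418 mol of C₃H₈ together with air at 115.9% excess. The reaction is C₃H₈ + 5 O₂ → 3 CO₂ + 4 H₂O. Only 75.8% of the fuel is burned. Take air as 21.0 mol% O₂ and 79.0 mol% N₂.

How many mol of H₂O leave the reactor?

Stoichiometric O₂ = 5 × 418 = 2090 mol; O₂ fed = 2090 × 2.159 = 4512 mol.
N₂ fed = 4512 × 79/21 = 16970 mol.
Fuel reacted = 0.758 × 418 → ξ = 316.8 mol.
Outlet (n = n₀ + ν ξ):
  C₃H₈: 418 − 1(316.8) = 101.2
  O₂: 4512 − 5(316.8) = 2928
  N₂: 16970 (inert)
  CO₂: 0 + 3(316.8) = 950.5
  H₂O: 0 + 4(316.8) = 1267

1270 mol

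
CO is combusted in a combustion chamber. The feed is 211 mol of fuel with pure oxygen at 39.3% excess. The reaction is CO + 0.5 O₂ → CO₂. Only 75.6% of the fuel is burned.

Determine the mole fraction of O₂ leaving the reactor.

0.242

Stoichiometric O₂ = 0.5 × 211 = 105.5 mol; O₂ fed = 105.5 × 1.393 = 147 mol.
Fuel reacted = 0.756 × 211 → ξ = 159.5 mol.
Outlet (n = n₀ + ν ξ):
  CO: 211 − 1(159.5) = 51.48
  O₂: 147 − 0.5(159.5) = 67.2
  CO₂: 0 + 1(159.5) = 159.5
Total out = 278.2 mol; y_O₂ = 67.2 / 278.2 = 0.2416.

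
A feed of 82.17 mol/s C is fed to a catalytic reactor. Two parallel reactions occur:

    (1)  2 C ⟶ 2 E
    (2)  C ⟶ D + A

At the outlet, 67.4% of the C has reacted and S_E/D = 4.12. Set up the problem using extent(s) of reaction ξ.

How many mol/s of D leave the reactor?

10.8 mol/s

Conversion of C: C consumed = 0.674 × 82.17 = 55.38 mol/s = 2ξ₁ + 1ξ₂.
Selectivity: 2ξ₁ / (1ξ₂) = 4.12 → ξ₁ = 2.06 ξ₂.
Substitute: (2·2.06 + 1) ξ₂ = 55.38 → ξ₂ = 10.82 mol/s, ξ₁ = 22.28 mol/s.
Outlet amounts (n = n₀ + Σ ν·ξ):
  C: 82.17 − 2(22.28) − 1(10.82) = 26.79
  E: 0 + 2(22.28) = 44.57
  D: 0 + 1(10.82) = 10.82
  A: 0 + 1(10.82) = 10.82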